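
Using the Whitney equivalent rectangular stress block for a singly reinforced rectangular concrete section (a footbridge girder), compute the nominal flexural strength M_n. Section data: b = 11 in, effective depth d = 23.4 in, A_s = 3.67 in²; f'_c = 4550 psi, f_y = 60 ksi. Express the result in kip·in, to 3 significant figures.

T = A_s f_y = 3.67 × 60 = 220.2 kips.
a = T/(0.85 f'_c b) = 220.2/(0.85 × 4.55 × 11) = 5.176 in.
M_n = T(d − a/2) = 220.2 × (23.4 − 2.588) = 4582.8 kip·in.

M_n ≈ 4580 kip·in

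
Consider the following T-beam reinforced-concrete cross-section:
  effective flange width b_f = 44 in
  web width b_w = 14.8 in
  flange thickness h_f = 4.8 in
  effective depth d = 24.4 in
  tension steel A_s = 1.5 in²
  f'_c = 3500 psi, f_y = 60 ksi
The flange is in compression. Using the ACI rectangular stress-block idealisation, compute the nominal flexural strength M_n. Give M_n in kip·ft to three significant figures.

M_n ≈ 180 kip·ft

Tension: T = A_s f_y = 1.5 × 60 = 90 kips.
Try a within the flange: a = T/(0.85 f'_c b_f) = 90/(0.85 × 3.5 × 44) = 0.688 in.
Since a = 0.688 ≤ h_f = 4.8 in, the stress block lies entirely in the flange; analyse as a rectangular beam of width b_f.
M_n = T(d − a/2) = 90 × (24.4 − 0.344) = 2165.0 kip·in.
M_n = 2165.0/12 = 180.42 kip·ft.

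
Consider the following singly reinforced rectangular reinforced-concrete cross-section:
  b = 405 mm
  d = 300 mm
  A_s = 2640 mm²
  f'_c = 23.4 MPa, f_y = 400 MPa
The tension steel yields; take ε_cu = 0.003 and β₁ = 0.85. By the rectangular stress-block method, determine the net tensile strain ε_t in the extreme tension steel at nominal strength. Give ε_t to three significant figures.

ε_t ≈ 0.00284

a = A_s f_y/(0.85 f'_c b) = 131.09 mm.
β₁ = 0.85, so c = a/β₁ = 131.09/0.85 = 154.22 mm.
From the linear strain diagram with ε_cu = 0.003: ε_t = 0.003 (d − c)/c = 0.003 × (300 − 154.22)/154.22 = 0.00284.
ε_t < 0.004 — the section is over-reinforced for flexure under ACI limits.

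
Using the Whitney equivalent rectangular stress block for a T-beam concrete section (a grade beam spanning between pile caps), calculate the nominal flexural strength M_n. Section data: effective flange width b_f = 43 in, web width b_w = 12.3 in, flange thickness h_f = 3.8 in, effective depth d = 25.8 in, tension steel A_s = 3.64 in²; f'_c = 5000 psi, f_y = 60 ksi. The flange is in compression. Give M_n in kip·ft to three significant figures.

Tension: T = A_s f_y = 3.64 × 60 = 218.4 kips.
Try a within the flange: a = T/(0.85 f'_c b_f) = 218.4/(0.85 × 5 × 43) = 1.195 in.
Since a = 1.195 ≤ h_f = 3.8 in, the stress block lies entirely in the flange; analyse as a rectangular beam of width b_f.
M_n = T(d − a/2) = 218.4 × (25.8 − 0.5975) = 5504.2 kip·in.
M_n = 5504.2/12 = 458.68 kip·ft.

M_n ≈ 459 kip·ft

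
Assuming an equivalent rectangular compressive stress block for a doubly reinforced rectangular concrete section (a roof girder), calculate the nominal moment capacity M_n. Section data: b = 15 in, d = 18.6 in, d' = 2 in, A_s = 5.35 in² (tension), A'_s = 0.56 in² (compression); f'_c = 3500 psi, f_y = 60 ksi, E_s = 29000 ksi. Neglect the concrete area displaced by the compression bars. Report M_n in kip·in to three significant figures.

Assume both steels yield.
a = (A_s − A'_s) f_y/(0.85 f'_c b) = (5.35 − 0.56) × 60/(0.85 × 3.5 × 15) = 6.440 in.
c = a/β₁ = 6.440/0.85 = 7.576 in; ε'_s = 0.003(c − d')/c = 0.0022 ≥ ε_y = 0.0021, so the compression steel yields.
M_n = (A_s − A'_s) f_y (d − a/2) + A'_s f_y (d − d') = 287.4 × (18.6 − 3.22) + 33.6 × (18.6 − 2) = 4420.2 + 557.8 = 4978.0 kip·in.

M_n ≈ 4980 kip·in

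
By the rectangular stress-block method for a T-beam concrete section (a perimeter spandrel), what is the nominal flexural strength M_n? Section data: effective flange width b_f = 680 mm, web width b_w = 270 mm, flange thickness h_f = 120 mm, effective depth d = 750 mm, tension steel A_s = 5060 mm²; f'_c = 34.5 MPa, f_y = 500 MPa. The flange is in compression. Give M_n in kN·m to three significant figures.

Tension: T = A_s f_y = 5060 × 500 = 2530000 N.
Try a within the flange: a = T/(0.85 f'_c b_f) = 2530000/(0.85 × 34.5 × 680) = 126.87 mm.
a = 126.87 > h_f = 120 mm: the block extends into the web. Split into flange-overhang and web parts.
C_f = 0.85 f'_c (b_f − b_w) h_f = 0.85 × 34.5 × (680 − 270) × 120 = 1442790 N.
Remaining web compression depth: a_w = (T − C_f)/(0.85 f'_c b_w) = (2530000 − 1442790)/(0.85 × 34.5 × 270) = 137.31 mm.
M_n = C_f(d − h_f/2) + (T − C_f)(d − a_w/2) = 1442790 × (750 − 60) + 1087210 × (750 − 68.655) = 995.53 + 740.77 = 1736.30 × 10⁶ N·mm.
M_n = 1736.30 kN·m.

M_n ≈ 1740 kN·m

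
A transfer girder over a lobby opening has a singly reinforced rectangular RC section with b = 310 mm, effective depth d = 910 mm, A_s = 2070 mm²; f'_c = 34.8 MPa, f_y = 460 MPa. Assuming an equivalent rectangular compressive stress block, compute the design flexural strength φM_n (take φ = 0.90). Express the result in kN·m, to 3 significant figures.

φM_n ≈ 735 kN·m

T = A_s f_y = 2070 × 460 = 952200 N = 952.2 kN.
From C = T: a = T/(0.85 f'_c b) = 952200/(0.85 × 34.8 × 310) = 103.84 mm.
M_n = T(d − a/2) = 952.2 kN × (910 − 51.92) mm = 817.06 kN·m.
φM_n = 0.90 × 817.06 = 735.35 kN·m.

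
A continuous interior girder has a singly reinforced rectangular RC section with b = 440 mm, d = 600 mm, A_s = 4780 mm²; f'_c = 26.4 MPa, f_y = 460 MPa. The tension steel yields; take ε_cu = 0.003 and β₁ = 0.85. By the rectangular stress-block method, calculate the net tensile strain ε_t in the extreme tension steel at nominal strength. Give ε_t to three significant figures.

ε_t ≈ 0.00387

a = A_s f_y/(0.85 f'_c b) = 222.69 mm.
β₁ = 0.85, so c = a/β₁ = 222.69/0.85 = 261.99 mm.
From the linear strain diagram with ε_cu = 0.003: ε_t = 0.003 (d − c)/c = 0.003 × (600 − 261.99)/261.99 = 0.00387.
ε_t < 0.004 — the section is over-reinforced for flexure under ACI limits.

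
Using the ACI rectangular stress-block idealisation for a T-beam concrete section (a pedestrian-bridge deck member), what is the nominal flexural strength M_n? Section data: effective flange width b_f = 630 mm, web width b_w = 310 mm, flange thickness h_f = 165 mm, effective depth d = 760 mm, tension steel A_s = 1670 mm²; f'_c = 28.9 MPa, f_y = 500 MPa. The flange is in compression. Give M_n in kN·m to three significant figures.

Tension: T = A_s f_y = 1670 × 500 = 835000 N.
Try a within the flange: a = T/(0.85 f'_c b_f) = 835000/(0.85 × 28.9 × 630) = 53.95 mm.
Since a = 53.95 ≤ h_f = 165 mm, the stress block lies entirely in the flange; analyse as a rectangular beam of width b_f.
M_n = T(d − a/2) = 835000 × (760 − 26.975) = 612.08 × 10⁶ N·mm.
M_n = 612.08 kN·m.

M_n ≈ 612 kN·m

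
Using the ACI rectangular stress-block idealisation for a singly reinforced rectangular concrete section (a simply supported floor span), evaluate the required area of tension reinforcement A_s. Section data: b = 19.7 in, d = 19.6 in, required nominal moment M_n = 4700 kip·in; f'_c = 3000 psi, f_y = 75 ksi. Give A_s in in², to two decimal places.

A_s ≈ 3.73 in²

From M_n = 0.85 f'_c a b (d − a/2):
a = d − √(d² − 2M_n/(0.85 f'_c b)) = 19.6 − √(19.6² − 2 × 4700/(0.85 × 3 × 19.7)) = 5.563 in.
A_s = 0.85 f'_c a b / f_y = 0.85 × 3 × 5.563 × 19.7 / 75 = 3.726 in².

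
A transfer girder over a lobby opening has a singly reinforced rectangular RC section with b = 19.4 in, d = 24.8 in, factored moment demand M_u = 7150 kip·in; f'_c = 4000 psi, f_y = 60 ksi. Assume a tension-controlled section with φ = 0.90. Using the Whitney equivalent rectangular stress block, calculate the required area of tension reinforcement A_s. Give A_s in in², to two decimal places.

A_s ≈ 6.00 in²

M_n = M_u/φ = 7150/0.90 = 7944.44 kip·in.
From M_n = 0.85 f'_c a b (d − a/2):
a = d − √(d² − 2M_n/(0.85 f'_c b)) = 24.8 − √(24.8² − 2 × 7944.44/(0.85 × 4 × 19.4)) = 5.457 in.
A_s = 0.85 f'_c a b / f_y = 0.85 × 4 × 5.457 × 19.4 / 60 = 5.999 in².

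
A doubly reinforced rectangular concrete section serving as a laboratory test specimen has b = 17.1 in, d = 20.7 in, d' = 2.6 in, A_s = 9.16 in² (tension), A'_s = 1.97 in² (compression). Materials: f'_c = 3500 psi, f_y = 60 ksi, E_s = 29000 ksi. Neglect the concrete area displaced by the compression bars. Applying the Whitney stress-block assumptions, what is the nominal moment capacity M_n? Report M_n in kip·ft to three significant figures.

M_n ≈ 770 kip·ft

Assume both steels yield.
a = (A_s − A'_s) f_y/(0.85 f'_c b) = (9.16 − 1.97) × 60/(0.85 × 3.5 × 17.1) = 8.480 in.
c = a/β₁ = 8.480/0.85 = 9.976 in; ε'_s = 0.003(c − d')/c = 0.0022 ≥ ε_y = 0.0021, so the compression steel yields.
M_n = (A_s − A'_s) f_y (d − a/2) + A'_s f_y (d − d') = 431.4 × (20.7 − 4.24) + 118.2 × (20.7 − 2.6) = 7100.8 + 2139.4 = 9240.2 kip·in = 9240.2/12 = 770.02 kip·ft.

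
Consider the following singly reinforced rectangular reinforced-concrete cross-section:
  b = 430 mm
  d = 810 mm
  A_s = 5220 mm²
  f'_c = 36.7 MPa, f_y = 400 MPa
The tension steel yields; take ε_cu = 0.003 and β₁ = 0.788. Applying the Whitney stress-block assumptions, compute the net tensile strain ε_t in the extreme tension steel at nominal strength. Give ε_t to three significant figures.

ε_t ≈ 0.00930

a = A_s f_y/(0.85 f'_c b) = 155.66 mm.
β₁ = 0.788, so c = a/β₁ = 155.66/0.788 = 197.54 mm.
From the linear strain diagram with ε_cu = 0.003: ε_t = 0.003 (d − c)/c = 0.003 × (810 − 197.54)/197.54 = 0.00930.
Since ε_t ≥ 0.005, the section is tension-controlled.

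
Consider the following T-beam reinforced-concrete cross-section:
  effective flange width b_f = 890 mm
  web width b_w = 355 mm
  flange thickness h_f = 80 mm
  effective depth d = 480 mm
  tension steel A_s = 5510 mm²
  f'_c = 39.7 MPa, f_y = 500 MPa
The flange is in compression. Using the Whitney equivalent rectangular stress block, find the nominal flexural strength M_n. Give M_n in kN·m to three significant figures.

Tension: T = A_s f_y = 5510 × 500 = 2755000 N.
Try a within the flange: a = T/(0.85 f'_c b_f) = 2755000/(0.85 × 39.7 × 890) = 91.73 mm.
a = 91.73 > h_f = 80 mm: the block extends into the web. Split into flange-overhang and web parts.
C_f = 0.85 f'_c (b_f − b_w) h_f = 0.85 × 39.7 × (890 − 355) × 80 = 1444286 N.
Remaining web compression depth: a_w = (T − C_f)/(0.85 f'_c b_w) = (2755000 − 1444286)/(0.85 × 39.7 × 355) = 109.41 mm.
M_n = C_f(d − h_f/2) + (T − C_f)(d − a_w/2) = 1444286 × (480 − 40) + 1310714 × (480 − 54.705) = 635.49 + 557.44 = 1192.93 × 10⁶ N·mm.
M_n = 1192.93 kN·m.

M_n ≈ 1190 kN·m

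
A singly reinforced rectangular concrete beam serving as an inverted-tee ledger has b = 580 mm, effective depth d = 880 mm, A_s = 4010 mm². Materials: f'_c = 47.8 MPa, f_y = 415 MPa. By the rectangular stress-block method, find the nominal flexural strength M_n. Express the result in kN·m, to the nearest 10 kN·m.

M_n ≈ 1410 kN·m

T = A_s f_y = 4010 × 415 = 1664150 N = 1664.15 kN.
From C = T: a = T/(0.85 f'_c b) = 1664150/(0.85 × 47.8 × 580) = 70.62 mm.
M_n = T(d − a/2) = 1664.15 kN × (880 − 35.31) mm = 1405.69 kN·m.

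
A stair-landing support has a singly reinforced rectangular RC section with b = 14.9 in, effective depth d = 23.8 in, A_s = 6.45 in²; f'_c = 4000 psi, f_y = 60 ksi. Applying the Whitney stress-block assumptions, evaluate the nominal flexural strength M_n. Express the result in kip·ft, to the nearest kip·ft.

T = A_s f_y = 6.45 × 60 = 387 kips.
a = T/(0.85 f'_c b) = 387/(0.85 × 4 × 14.9) = 7.639 in.
M_n = T(d − a/2) = 387 × (23.8 − 3.8195) = 7732.5 kip·in = 7732.5/12 = 644.38 kip·ft.

M_n ≈ 644 kip·ft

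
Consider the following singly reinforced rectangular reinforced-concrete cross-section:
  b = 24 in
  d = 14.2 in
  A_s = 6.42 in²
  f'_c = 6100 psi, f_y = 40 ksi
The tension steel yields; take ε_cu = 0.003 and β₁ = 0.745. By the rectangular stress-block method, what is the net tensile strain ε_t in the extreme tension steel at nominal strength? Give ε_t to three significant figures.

a = A_s f_y/(0.85 f'_c b) = 2.064 in.
β₁ = 0.745, so c = a/β₁ = 2.064/0.745 = 2.770 in.
From the linear strain diagram with ε_cu = 0.003: ε_t = 0.003 (d − c)/c = 0.003 × (14.2 − 2.770)/2.770 = 0.0124.
Since ε_t ≥ 0.005, the section is tension-controlled.

ε_t ≈ 0.0124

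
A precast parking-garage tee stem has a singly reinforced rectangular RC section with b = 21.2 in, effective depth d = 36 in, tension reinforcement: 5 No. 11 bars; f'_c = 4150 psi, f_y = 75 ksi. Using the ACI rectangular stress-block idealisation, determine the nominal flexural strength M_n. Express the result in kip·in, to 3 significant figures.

A_s = 5 × 1.56 = 7.8 in².
T = A_s f_y = 7.8 × 75 = 585 kips.
a = T/(0.85 f'_c b) = 585/(0.85 × 4.15 × 21.2) = 7.823 in.
M_n = T(d − a/2) = 585 × (36 − 3.9115) = 18771.8 kip·in.

M_n ≈ 18800 kip·in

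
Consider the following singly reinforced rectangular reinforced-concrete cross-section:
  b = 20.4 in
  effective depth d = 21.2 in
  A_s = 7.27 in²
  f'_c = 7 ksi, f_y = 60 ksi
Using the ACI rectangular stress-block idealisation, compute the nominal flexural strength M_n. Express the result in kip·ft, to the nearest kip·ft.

T = A_s f_y = 7.27 × 60 = 436.2 kips.
a = T/(0.85 f'_c b) = 436.2/(0.85 × 7 × 20.4) = 3.594 in.
M_n = T(d − a/2) = 436.2 × (21.2 − 1.797) = 8463.6 kip·in = 8463.6/12 = 705.30 kip·ft.

M_n ≈ 705 kip·ft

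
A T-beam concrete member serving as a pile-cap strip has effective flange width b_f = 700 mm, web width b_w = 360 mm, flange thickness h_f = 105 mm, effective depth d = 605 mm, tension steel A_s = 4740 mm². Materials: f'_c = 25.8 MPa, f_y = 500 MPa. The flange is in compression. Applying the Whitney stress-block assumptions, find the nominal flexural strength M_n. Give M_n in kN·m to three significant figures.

M_n ≈ 1230 kN·m

Tension: T = A_s f_y = 4740 × 500 = 2370000 N.
Try a within the flange: a = T/(0.85 f'_c b_f) = 2370000/(0.85 × 25.8 × 700) = 154.39 mm.
a = 154.39 > h_f = 105 mm: the block extends into the web. Split into flange-overhang and web parts.
C_f = 0.85 f'_c (b_f − b_w) h_f = 0.85 × 25.8 × (700 − 360) × 105 = 782901 N.
Remaining web compression depth: a_w = (T − C_f)/(0.85 f'_c b_w) = (2370000 − 782901)/(0.85 × 25.8 × 360) = 201.03 mm.
M_n = C_f(d − h_f/2) + (T − C_f)(d − a_w/2) = 782901 × (605 − 52.5) + 1587099 × (605 − 100.515) = 432.55 + 800.67 = 1233.22 × 10⁶ N·mm.
M_n = 1233.22 kN·m.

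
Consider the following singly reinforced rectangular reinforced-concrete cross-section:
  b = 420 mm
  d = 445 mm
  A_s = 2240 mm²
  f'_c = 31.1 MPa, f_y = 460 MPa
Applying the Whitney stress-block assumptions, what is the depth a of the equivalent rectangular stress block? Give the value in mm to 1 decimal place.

T = A_s f_y = 2240 × 460 = 1030400 N = 1030.4 kN.
Setting C = 0.85 f'_c a b equal to T: a = 1030400/(0.85 × 31.1 × 420) = 92.8 mm.

a ≈ 92.8 mm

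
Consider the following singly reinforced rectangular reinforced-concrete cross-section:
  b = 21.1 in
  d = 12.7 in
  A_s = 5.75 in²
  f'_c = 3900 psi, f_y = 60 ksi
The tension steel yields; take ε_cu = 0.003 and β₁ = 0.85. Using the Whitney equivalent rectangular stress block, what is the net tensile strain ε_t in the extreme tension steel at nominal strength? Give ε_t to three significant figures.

ε_t ≈ 0.00357

a = A_s f_y/(0.85 f'_c b) = 4.932 in.
β₁ = 0.85, so c = a/β₁ = 4.932/0.85 = 5.802 in.
From the linear strain diagram with ε_cu = 0.003: ε_t = 0.003 (d − c)/c = 0.003 × (12.7 − 5.802)/5.802 = 0.00357.
ε_t < 0.004 — the section is over-reinforced for flexure under ACI limits.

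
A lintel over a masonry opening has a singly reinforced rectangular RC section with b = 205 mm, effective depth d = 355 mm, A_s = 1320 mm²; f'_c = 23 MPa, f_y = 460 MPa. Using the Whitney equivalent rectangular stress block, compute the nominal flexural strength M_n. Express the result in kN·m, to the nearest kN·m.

T = A_s f_y = 1320 × 460 = 607200 N = 607.2 kN.
From C = T: a = T/(0.85 f'_c b) = 607200/(0.85 × 23 × 205) = 151.51 mm.
M_n = T(d − a/2) = 607.2 kN × (355 − 75.755) mm = 169.56 kN·m.

M_n ≈ 170 kN·m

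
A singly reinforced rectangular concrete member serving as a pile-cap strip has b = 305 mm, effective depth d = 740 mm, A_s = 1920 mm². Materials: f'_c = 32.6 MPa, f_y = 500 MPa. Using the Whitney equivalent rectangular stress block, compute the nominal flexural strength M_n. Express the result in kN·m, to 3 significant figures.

T = A_s f_y = 1920 × 500 = 960000 N = 960 kN.
From C = T: a = T/(0.85 f'_c b) = 960000/(0.85 × 32.6 × 305) = 113.59 mm.
M_n = T(d − a/2) = 960 kN × (740 − 56.795) mm = 655.88 kN·m.

M_n ≈ 656 kN·m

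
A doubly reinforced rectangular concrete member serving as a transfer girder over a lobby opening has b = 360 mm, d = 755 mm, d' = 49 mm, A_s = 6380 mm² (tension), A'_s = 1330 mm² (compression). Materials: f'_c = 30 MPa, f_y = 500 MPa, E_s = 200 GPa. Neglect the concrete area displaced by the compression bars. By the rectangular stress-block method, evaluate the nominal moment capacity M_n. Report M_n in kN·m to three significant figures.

M_n ≈ 2030 kN·m

Assume both tension and compression steel yield.
Net tension couple steel: A_s − A'_s = 5050 mm².
a = (A_s − A'_s) f_y / (0.85 f'_c b) = 2525000/(0.85 × 30 × 360) = 275.05 mm.
c = a/β₁ = 275.05/0.836 = 329.01 mm; ε'_s = 0.003(c − d')/c = 0.0026 ≥ f_y/E_s = 0.0025, so compression steel does yield.
M_n = (A_s − A'_s) f_y (d − a/2) + A'_s f_y (d − d') = [2525000 × (755 − 137.525) + 665000 × (755 − 49)] × 10⁻⁶ = 1559.12 + 469.49 = 2028.61 kN·m.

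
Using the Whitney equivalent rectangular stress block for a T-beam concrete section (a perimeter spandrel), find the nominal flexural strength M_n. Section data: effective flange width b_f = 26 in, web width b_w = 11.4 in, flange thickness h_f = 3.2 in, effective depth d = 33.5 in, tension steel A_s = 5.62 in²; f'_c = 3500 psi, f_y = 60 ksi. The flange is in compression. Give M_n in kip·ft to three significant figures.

Tension: T = A_s f_y = 5.62 × 60 = 337.2 kips.
Try a within the flange: a = T/(0.85 f'_c b_f) = 337.2/(0.85 × 3.5 × 26) = 4.359 in.
a = 4.359 > h_f = 3.2 in: the block extends into the web. Split into flange-overhang and web parts.
C_f = 0.85 f'_c (b_f − b_w) h_f = 0.85 × 3.5 × (26 − 11.4) × 3.2 = 139.0 kips.
Remaining web compression depth: a_w = (T − C_f)/(0.85 f'_c b_w) = (337.2 − 139.0)/(0.85 × 3.5 × 11.4) = 5.844 in.
M_n = C_f(d − h_f/2) + (T − C_f)(d − a_w/2) = 139.0 × (33.5 − 1.6) + 198.2 × (33.5 − 2.922) = 4434.1 + 6060.6 = 10494.7 kip·in.
M_n = 10494.7/12 = 874.56 kip·ft.

M_n ≈ 875 kip·ft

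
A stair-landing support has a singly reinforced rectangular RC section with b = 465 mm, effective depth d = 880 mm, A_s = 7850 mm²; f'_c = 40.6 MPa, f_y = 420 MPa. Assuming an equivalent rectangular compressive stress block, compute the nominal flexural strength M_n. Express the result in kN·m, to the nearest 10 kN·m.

M_n ≈ 2560 kN·m

T = A_s f_y = 7850 × 420 = 3297000 N = 3297 kN.
From C = T: a = T/(0.85 f'_c b) = 3297000/(0.85 × 40.6 × 465) = 205.46 mm.
M_n = T(d − a/2) = 3297 kN × (880 − 102.73) mm = 2562.66 kN·m.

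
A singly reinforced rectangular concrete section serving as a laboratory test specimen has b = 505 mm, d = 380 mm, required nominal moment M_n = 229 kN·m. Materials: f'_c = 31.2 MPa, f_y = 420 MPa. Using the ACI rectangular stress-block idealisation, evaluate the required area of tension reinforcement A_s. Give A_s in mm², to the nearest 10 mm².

With M_n = 0.85 f'_c a b (d − a/2), solve the quadratic for a:
a = d − √(d² − 2M_n/(0.85 f'_c b)) = 380 − √(380² − 2 × 229×10⁶/(0.85 × 31.2 × 505)) = 48.03 mm.
A_s = 0.85 f'_c a b / f_y = 0.85 × 31.2 × 48.03 × 505 / 420 = 1531.5 mm².

A_s ≈ 1530 mm²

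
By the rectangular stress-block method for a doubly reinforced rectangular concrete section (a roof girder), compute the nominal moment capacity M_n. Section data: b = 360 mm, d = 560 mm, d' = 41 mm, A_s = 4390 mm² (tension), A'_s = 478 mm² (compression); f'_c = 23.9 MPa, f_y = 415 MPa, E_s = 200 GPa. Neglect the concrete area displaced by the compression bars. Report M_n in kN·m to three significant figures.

Assume both tension and compression steel yield.
Net tension couple steel: A_s − A'_s = 3912 mm².
a = (A_s − A'_s) f_y / (0.85 f'_c b) = 1623480/(0.85 × 23.9 × 360) = 221.99 mm.
c = a/β₁ = 221.99/0.85 = 261.16 mm; ε'_s = 0.003(c − d')/c = 0.0025 ≥ f_y/E_s = 0.0021, so compression steel does yield.
M_n = (A_s − A'_s) f_y (d − a/2) + A'_s f_y (d − d') = [1623480 × (560 − 110.995) + 198370 × (560 − 41)] × 10⁻⁶ = 728.95 + 102.95 = 831.90 kN·m.

M_n ≈ 832 kN·m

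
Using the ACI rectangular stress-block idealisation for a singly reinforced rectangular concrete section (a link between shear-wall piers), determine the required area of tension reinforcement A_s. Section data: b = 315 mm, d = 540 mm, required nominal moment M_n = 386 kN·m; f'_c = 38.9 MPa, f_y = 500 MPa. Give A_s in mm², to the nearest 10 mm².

With M_n = 0.85 f'_c a b (d − a/2), solve the quadratic for a:
a = d − √(d² − 2M_n/(0.85 f'_c b)) = 540 − √(540² − 2 × 386×10⁶/(0.85 × 38.9 × 315)) = 73.65 mm.
A_s = 0.85 f'_c a b / f_y = 0.85 × 38.9 × 73.65 × 315 / 500 = 1534.2 mm².

A_s ≈ 1530 mm²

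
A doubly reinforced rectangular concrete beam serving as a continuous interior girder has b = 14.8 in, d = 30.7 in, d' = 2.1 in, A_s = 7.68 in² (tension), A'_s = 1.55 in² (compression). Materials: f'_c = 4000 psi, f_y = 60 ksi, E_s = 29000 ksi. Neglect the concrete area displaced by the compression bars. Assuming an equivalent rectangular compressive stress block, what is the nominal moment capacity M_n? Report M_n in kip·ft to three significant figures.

M_n ≈ 1050 kip·ft

Assume both steels yield.
a = (A_s − A'_s) f_y/(0.85 f'_c b) = (7.68 − 1.55) × 60/(0.85 × 4 × 14.8) = 7.309 in.
c = a/β₁ = 7.309/0.85 = 8.599 in; ε'_s = 0.003(c − d')/c = 0.0023 ≥ ε_y = 0.0021, so the compression steel yields.
M_n = (A_s − A'_s) f_y (d − a/2) + A'_s f_y (d − d') = 367.8 × (30.7 − 3.6545) + 93 × (30.7 − 2.1) = 9947.3 + 2659.8 = 12607.1 kip·in = 12607.1/12 = 1050.59 kip·ft.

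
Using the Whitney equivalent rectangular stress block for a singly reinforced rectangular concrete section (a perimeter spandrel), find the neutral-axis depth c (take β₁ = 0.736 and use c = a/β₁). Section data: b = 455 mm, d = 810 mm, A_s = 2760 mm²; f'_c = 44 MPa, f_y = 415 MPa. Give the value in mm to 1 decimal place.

c ≈ 91.5 mm

T = A_s f_y = 2760 × 415 = 1145400 N = 1145.4 kN.
Setting C = 0.85 f'_c a b equal to T: a = 1145400/(0.85 × 44 × 455) = 67.309 mm.
With β₁ = 0.736, c = a/β₁ = 67.309/0.736 = 91.5 mm.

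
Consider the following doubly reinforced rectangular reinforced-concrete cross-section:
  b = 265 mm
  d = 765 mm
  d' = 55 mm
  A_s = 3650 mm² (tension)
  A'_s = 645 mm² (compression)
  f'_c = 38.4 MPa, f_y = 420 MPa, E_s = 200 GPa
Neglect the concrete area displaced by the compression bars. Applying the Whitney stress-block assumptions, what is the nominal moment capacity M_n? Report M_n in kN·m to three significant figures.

M_n ≈ 1070 kN·m

Assume both tension and compression steel yield.
Net tension couple steel: A_s − A'_s = 3005 mm².
a = (A_s − A'_s) f_y / (0.85 f'_c b) = 1262100/(0.85 × 38.4 × 265) = 145.91 mm.
c = a/β₁ = 145.91/0.776 = 188.03 mm; ε'_s = 0.003(c − d')/c = 0.0021 ≥ f_y/E_s = 0.0021, so compression steel does yield.
M_n = (A_s − A'_s) f_y (d − a/2) + A'_s f_y (d − d') = [1262100 × (765 − 72.955) + 270900 × (765 − 55)] × 10⁻⁶ = 873.43 + 192.34 = 1065.77 kN·m.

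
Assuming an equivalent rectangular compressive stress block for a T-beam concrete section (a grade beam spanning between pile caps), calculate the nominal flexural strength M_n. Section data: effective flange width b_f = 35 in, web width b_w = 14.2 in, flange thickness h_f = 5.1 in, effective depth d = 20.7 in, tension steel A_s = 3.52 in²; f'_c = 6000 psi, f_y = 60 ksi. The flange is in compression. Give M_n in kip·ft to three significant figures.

Tension: T = A_s f_y = 3.52 × 60 = 211.2 kips.
Try a within the flange: a = T/(0.85 f'_c b_f) = 211.2/(0.85 × 6 × 35) = 1.183 in.
Since a = 1.183 ≤ h_f = 5.1 in, the stress block lies entirely in the flange; analyse as a rectangular beam of width b_f.
M_n = T(d − a/2) = 211.2 × (20.7 − 0.5915) = 4246.9 kip·in.
M_n = 4246.9/12 = 353.91 kip·ft.

M_n ≈ 354 kip·ft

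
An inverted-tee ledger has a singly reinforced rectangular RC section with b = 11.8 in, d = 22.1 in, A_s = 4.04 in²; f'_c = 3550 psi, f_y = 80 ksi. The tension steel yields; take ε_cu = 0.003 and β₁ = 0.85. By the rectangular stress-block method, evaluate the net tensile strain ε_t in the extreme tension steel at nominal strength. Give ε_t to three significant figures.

a = A_s f_y/(0.85 f'_c b) = 9.077 in.
β₁ = 0.85, so c = a/β₁ = 9.077/0.85 = 10.679 in.
From the linear strain diagram with ε_cu = 0.003: ε_t = 0.003 (d − c)/c = 0.003 × (22.1 − 10.679)/10.679 = 0.00321.
ε_t < 0.004 — the section is over-reinforced for flexure under ACI limits.

ε_t ≈ 0.00321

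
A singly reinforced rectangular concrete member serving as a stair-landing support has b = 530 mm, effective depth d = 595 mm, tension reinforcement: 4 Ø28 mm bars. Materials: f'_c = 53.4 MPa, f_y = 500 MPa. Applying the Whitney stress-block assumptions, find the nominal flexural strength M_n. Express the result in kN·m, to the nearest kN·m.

A_s = 4 × 616 = 2464 mm².
T = A_s f_y = 2464 × 500 = 1232000 N = 1232 kN.
From C = T: a = T/(0.85 f'_c b) = 1232000/(0.85 × 53.4 × 530) = 51.21 mm.
M_n = T(d − a/2) = 1232 kN × (595 − 25.605) mm = 701.49 kN·m.

M_n ≈ 701 kN·m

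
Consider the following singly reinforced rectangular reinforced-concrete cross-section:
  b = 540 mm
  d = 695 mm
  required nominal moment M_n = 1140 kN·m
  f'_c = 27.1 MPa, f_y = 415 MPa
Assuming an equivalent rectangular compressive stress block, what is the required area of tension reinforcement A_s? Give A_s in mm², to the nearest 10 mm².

With M_n = 0.85 f'_c a b (d − a/2), solve the quadratic for a:
a = d − √(d² − 2M_n/(0.85 f'_c b)) = 695 − √(695² − 2 × 1140×10⁶/(0.85 × 27.1 × 540)) = 147.52 mm.
A_s = 0.85 f'_c a b / f_y = 0.85 × 27.1 × 147.52 × 540 / 415 = 4421.7 mm².

A_s ≈ 4420 mm²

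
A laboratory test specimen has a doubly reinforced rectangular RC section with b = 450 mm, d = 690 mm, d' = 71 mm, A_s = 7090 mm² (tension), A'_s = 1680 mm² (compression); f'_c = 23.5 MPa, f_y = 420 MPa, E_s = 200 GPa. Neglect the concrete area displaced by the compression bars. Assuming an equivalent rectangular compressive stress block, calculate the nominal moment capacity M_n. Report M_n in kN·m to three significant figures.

Assume both tension and compression steel yield.
Net tension couple steel: A_s − A'_s = 5410 mm².
a = (A_s − A'_s) f_y / (0.85 f'_c b) = 2272200/(0.85 × 23.5 × 450) = 252.78 mm.
c = a/β₁ = 252.78/0.85 = 297.39 mm; ε'_s = 0.003(c − d')/c = 0.0023 ≥ f_y/E_s = 0.0021, so compression steel does yield.
M_n = (A_s − A'_s) f_y (d − a/2) + A'_s f_y (d − d') = [2272200 × (690 − 126.39) + 705600 × (690 − 71)] × 10⁻⁶ = 1280.63 + 436.77 = 1717.40 kN·m.

M_n ≈ 1720 kN·m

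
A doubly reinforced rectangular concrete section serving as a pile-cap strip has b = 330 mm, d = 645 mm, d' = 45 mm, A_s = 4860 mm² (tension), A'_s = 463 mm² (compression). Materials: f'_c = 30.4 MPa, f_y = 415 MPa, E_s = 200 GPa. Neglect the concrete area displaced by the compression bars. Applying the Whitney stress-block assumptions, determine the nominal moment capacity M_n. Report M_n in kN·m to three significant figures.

M_n ≈ 1100 kN·m

Assume both tension and compression steel yield.
Net tension couple steel: A_s − A'_s = 4397 mm².
a = (A_s − A'_s) f_y / (0.85 f'_c b) = 1824755/(0.85 × 30.4 × 330) = 213.99 mm.
c = a/β₁ = 213.99/0.833 = 256.89 mm; ε'_s = 0.003(c − d')/c = 0.0025 ≥ f_y/E_s = 0.0021, so compression steel does yield.
M_n = (A_s − A'_s) f_y (d − a/2) + A'_s f_y (d − d') = [1824755 × (645 − 106.995) + 192145 × (645 − 45)] × 10⁻⁶ = 981.73 + 115.29 = 1097.02 kN·m.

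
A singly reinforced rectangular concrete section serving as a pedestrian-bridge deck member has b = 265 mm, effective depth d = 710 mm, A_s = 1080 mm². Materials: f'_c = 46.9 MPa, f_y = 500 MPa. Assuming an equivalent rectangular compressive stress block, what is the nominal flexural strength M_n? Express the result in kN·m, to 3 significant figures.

T = A_s f_y = 1080 × 500 = 540000 N = 540 kN.
From C = T: a = T/(0.85 f'_c b) = 540000/(0.85 × 46.9 × 265) = 51.12 mm.
M_n = T(d − a/2) = 540 kN × (710 − 25.56) mm = 369.60 kN·m.

M_n ≈ 370 kN·m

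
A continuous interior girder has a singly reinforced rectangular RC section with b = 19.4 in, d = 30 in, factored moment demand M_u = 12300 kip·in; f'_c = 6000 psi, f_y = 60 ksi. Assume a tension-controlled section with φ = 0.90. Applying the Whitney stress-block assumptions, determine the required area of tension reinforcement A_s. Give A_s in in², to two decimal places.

A_s ≈ 8.29 in²

M_n = M_u/φ = 12300/0.90 = 13666.7 kip·in.
From M_n = 0.85 f'_c a b (d − a/2):
a = d − √(d² − 2M_n/(0.85 f'_c b)) = 30 − √(30² − 2 × 13666.7/(0.85 × 6 × 19.4)) = 5.025 in.
A_s = 0.85 f'_c a b / f_y = 0.85 × 6 × 5.025 × 19.4 / 60 = 8.286 in².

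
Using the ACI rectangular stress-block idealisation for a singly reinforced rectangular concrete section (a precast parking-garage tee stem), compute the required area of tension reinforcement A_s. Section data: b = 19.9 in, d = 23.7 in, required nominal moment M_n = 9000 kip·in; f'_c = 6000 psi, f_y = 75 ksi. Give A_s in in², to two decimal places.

A_s ≈ 5.54 in²

From M_n = 0.85 f'_c a b (d − a/2):
a = d − √(d² − 2M_n/(0.85 f'_c b)) = 23.7 − √(23.7² − 2 × 9000/(0.85 × 6 × 19.9)) = 4.096 in.
A_s = 0.85 f'_c a b / f_y = 0.85 × 6 × 4.096 × 19.9 / 75 = 5.543 in².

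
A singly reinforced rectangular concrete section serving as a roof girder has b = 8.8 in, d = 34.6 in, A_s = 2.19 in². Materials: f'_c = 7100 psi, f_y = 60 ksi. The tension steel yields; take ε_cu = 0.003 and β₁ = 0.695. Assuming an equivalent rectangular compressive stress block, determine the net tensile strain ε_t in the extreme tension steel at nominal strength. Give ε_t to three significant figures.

ε_t ≈ 0.0262

a = A_s f_y/(0.85 f'_c b) = 2.474 in.
β₁ = 0.695, so c = a/β₁ = 2.474/0.695 = 3.560 in.
From the linear strain diagram with ε_cu = 0.003: ε_t = 0.003 (d − c)/c = 0.003 × (34.6 − 3.560)/3.560 = 0.0262.
Since ε_t ≥ 0.005, the section is tension-controlled.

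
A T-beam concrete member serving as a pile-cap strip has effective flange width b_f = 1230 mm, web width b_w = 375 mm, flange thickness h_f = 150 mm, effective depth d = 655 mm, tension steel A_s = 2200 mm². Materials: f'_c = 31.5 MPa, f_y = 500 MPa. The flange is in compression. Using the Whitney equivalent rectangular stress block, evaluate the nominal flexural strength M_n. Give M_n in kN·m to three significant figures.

M_n ≈ 702 kN·m

Tension: T = A_s f_y = 2200 × 500 = 1100000 N.
Try a within the flange: a = T/(0.85 f'_c b_f) = 1100000/(0.85 × 31.5 × 1230) = 33.40 mm.
Since a = 33.40 ≤ h_f = 150 mm, the stress block lies entirely in the flange; analyse as a rectangular beam of width b_f.
M_n = T(d − a/2) = 1100000 × (655 − 16.7) = 702.13 × 10⁶ N·mm.
M_n = 702.13 kN·m.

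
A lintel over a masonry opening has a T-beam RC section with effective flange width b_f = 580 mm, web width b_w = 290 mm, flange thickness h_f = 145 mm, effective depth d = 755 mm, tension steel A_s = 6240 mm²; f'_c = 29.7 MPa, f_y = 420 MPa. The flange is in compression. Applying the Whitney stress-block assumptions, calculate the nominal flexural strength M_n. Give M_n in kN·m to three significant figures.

Tension: T = A_s f_y = 6240 × 420 = 2620800 N.
Try a within the flange: a = T/(0.85 f'_c b_f) = 2620800/(0.85 × 29.7 × 580) = 178.99 mm.
a = 178.99 > h_f = 145 mm: the block extends into the web. Split into flange-overhang and web parts.
C_f = 0.85 f'_c (b_f − b_w) h_f = 0.85 × 29.7 × (580 − 290) × 145 = 1061552 N.
Remaining web compression depth: a_w = (T − C_f)/(0.85 f'_c b_w) = (2620800 − 1061552)/(0.85 × 29.7 × 290) = 212.98 mm.
M_n = C_f(d − h_f/2) + (T − C_f)(d − a_w/2) = 1061552 × (755 − 72.5) + 1559248 × (755 − 106.49) = 724.51 + 1011.19 = 1735.70 × 10⁶ N·mm.
M_n = 1735.70 kN·m.

M_n ≈ 1740 kN·m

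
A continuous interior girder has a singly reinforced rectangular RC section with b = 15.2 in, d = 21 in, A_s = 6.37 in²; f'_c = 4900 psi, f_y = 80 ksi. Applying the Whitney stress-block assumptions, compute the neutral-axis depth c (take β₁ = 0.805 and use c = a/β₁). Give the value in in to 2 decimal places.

T = A_s f_y = 6.37 × 80 = 509.6 kips.
a = T/(0.85 f'_c b) = 509.6/(0.85 × 4.9 × 15.2) = 8.0495 in.
With β₁ = 0.805, c = a/β₁ = 8.0495/0.805 = 10.00 in.

c ≈ 10.00 in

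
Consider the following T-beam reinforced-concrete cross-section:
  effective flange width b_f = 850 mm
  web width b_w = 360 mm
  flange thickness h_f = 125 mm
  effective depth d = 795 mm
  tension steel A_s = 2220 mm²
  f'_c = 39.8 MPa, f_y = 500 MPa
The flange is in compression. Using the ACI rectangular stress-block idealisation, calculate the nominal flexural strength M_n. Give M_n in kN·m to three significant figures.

Tension: T = A_s f_y = 2220 × 500 = 1110000 N.
Try a within the flange: a = T/(0.85 f'_c b_f) = 1110000/(0.85 × 39.8 × 850) = 38.60 mm.
Since a = 38.60 ≤ h_f = 125 mm, the stress block lies entirely in the flange; analyse as a rectangular beam of width b_f.
M_n = T(d − a/2) = 1110000 × (795 − 19.3) = 861.03 × 10⁶ N·mm.
M_n = 861.03 kN·m.

M_n ≈ 861 kN·m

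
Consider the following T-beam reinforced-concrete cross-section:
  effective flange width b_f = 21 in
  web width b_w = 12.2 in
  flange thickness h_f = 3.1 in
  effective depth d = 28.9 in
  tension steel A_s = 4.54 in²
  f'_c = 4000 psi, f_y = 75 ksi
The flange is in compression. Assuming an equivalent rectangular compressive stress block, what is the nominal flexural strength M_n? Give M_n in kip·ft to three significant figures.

M_n ≈ 746 kip·ft

Tension: T = A_s f_y = 4.54 × 75 = 340.5 kips.
Try a within the flange: a = T/(0.85 f'_c b_f) = 340.5/(0.85 × 4 × 21) = 4.769 in.
a = 4.769 > h_f = 3.1 in: the block extends into the web. Split into flange-overhang and web parts.
C_f = 0.85 f'_c (b_f − b_w) h_f = 0.85 × 4 × (21 − 12.2) × 3.1 = 92.8 kips.
Remaining web compression depth: a_w = (T − C_f)/(0.85 f'_c b_w) = (340.5 − 92.8)/(0.85 × 4 × 12.2) = 5.972 in.
M_n = C_f(d − h_f/2) + (T − C_f)(d − a_w/2) = 92.8 × (28.9 − 1.55) + 247.7 × (28.9 − 2.986) = 2538.1 + 6418.9 = 8957.0 kip·in.
M_n = 8957.0/12 = 746.42 kip·ft.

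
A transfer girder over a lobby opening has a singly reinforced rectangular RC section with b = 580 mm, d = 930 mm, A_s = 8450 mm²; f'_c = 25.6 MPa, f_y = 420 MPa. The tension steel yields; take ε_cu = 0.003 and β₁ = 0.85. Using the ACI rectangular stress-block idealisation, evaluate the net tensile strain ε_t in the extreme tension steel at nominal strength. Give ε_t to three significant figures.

ε_t ≈ 0.00543

a = A_s f_y/(0.85 f'_c b) = 281.20 mm.
β₁ = 0.85, so c = a/β₁ = 281.20/0.85 = 330.82 mm.
From the linear strain diagram with ε_cu = 0.003: ε_t = 0.003 (d − c)/c = 0.003 × (930 − 330.82)/330.82 = 0.00543.
Since ε_t ≥ 0.005, the section is tension-controlled.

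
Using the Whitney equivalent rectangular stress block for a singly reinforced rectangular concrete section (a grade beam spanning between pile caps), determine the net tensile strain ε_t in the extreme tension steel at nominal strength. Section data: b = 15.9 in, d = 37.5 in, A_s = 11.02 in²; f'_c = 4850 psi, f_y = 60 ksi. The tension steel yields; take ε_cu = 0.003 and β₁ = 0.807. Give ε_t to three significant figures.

a = A_s f_y/(0.85 f'_c b) = 10.087 in.
β₁ = 0.807, so c = a/β₁ = 10.087/0.807 = 12.499 in.
From the linear strain diagram with ε_cu = 0.003: ε_t = 0.003 (d − c)/c = 0.003 × (37.5 − 12.499)/12.499 = 0.00600.
Since ε_t ≥ 0.005, the section is tension-controlled.

ε_t ≈ 0.00600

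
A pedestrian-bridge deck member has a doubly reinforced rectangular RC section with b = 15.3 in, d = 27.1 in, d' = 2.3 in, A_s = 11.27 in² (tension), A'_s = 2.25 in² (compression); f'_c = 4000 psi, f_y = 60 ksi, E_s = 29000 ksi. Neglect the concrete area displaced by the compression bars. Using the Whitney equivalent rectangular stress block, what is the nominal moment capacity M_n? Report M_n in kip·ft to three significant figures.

Assume both steels yield.
a = (A_s − A'_s) f_y/(0.85 f'_c b) = (11.27 − 2.25) × 60/(0.85 × 4 × 15.3) = 10.404 in.
c = a/β₁ = 10.404/0.85 = 12.240 in; ε'_s = 0.003(c − d')/c = 0.0024 ≥ ε_y = 0.0021, so the compression steel yields.
M_n = (A_s − A'_s) f_y (d − a/2) + A'_s f_y (d − d') = 541.2 × (27.1 − 5.202) + 135 × (27.1 − 2.3) = 11851.2 + 3348.0 = 15199.2 kip·in = 15199.2/12 = 1266.60 kip·ft.

M_n ≈ 1270 kip·ft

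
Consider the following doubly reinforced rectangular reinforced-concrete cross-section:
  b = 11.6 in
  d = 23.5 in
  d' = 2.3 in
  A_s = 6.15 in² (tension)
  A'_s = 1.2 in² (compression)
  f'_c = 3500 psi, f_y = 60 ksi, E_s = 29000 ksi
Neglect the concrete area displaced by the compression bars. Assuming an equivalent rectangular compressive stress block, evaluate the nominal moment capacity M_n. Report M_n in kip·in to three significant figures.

M_n ≈ 7230 kip·in

Assume both steels yield.
a = (A_s − A'_s) f_y/(0.85 f'_c b) = (6.15 − 1.2) × 60/(0.85 × 3.5 × 11.6) = 8.606 in.
c = a/β₁ = 8.606/0.85 = 10.125 in; ε'_s = 0.003(c − d')/c = 0.0023 ≥ ε_y = 0.0021, so the compression steel yields.
M_n = (A_s − A'_s) f_y (d − a/2) + A'_s f_y (d − d') = 297 × (23.5 − 4.303) + 72 × (23.5 − 2.3) = 5701.5 + 1526.4 = 7227.9 kip·in.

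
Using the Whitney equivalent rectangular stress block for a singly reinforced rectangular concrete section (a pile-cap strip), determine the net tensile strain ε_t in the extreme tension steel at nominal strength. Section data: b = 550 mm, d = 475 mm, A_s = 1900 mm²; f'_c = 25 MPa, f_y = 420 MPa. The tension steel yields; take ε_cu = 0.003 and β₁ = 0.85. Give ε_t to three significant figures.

a = A_s f_y/(0.85 f'_c b) = 68.28 mm.
β₁ = 0.85, so c = a/β₁ = 68.28/0.85 = 80.33 mm.
From the linear strain diagram with ε_cu = 0.003: ε_t = 0.003 (d − c)/c = 0.003 × (475 − 80.33)/80.33 = 0.0147.
Since ε_t ≥ 0.005, the section is tension-controlled.

ε_t ≈ 0.0147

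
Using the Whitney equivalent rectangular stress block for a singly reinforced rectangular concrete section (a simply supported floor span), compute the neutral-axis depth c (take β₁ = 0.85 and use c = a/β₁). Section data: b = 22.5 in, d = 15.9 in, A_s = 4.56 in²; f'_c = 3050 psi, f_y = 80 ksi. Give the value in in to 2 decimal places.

T = A_s f_y = 4.56 × 80 = 364.8 kips.
a = T/(0.85 f'_c b) = 364.8/(0.85 × 3.05 × 22.5) = 6.2539 in.
With β₁ = 0.85, c = a/β₁ = 6.2539/0.85 = 7.36 in.

c ≈ 7.36 in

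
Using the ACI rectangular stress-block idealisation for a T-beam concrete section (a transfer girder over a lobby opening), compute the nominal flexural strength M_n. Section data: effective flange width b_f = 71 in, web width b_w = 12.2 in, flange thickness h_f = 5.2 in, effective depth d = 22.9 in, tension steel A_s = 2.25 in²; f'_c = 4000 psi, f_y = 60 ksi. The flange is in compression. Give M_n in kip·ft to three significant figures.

M_n ≈ 254 kip·ft

Tension: T = A_s f_y = 2.25 × 60 = 135 kips.
Try a within the flange: a = T/(0.85 f'_c b_f) = 135/(0.85 × 4 × 71) = 0.559 in.
Since a = 0.559 ≤ h_f = 5.2 in, the stress block lies entirely in the flange; analyse as a rectangular beam of width b_f.
M_n = T(d − a/2) = 135 × (22.9 − 0.2795) = 3053.8 kip·in.
M_n = 3053.8/12 = 254.48 kip·ft.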